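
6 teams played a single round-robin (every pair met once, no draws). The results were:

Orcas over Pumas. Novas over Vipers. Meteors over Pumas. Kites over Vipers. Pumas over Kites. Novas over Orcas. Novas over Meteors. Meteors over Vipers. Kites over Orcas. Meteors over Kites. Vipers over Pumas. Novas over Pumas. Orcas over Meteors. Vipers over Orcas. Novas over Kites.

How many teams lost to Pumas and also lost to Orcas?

0

Pumas beat: Kites.
Orcas beat: Meteors, Pumas.
No one was beaten by both.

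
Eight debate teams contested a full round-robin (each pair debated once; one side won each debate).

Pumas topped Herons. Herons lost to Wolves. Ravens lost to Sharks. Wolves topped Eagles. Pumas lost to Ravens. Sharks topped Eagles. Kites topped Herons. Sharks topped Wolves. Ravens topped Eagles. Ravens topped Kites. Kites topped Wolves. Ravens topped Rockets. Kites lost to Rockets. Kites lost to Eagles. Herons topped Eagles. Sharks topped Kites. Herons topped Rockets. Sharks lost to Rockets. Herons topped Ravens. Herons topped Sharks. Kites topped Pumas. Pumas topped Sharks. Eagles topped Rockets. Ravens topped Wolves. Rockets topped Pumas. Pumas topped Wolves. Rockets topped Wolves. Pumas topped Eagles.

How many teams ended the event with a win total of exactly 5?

Win totals: Eagles 2, Wolves 2, Herons 4, Kites 3, Rockets 4, Sharks 4, Ravens 5, Pumas 4.
Exactly 5: Ravens — 1 team.

1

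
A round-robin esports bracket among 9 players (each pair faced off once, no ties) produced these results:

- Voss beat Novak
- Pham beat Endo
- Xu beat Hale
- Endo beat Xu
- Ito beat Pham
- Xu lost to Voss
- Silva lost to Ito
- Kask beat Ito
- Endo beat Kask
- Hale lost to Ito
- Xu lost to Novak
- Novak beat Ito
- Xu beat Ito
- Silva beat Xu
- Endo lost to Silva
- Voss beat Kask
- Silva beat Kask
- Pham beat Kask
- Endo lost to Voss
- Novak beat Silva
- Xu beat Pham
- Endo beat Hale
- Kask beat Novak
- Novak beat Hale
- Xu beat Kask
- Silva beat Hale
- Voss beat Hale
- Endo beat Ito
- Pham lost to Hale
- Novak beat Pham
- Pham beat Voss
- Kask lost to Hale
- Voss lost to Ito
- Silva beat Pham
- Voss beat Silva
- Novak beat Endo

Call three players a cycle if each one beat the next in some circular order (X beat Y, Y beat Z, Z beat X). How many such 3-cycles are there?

21

Win totals: Novak 6, Kask 2, Endo 4, Voss 6, Xu 4, Hale 2, Silva 5, Ito 4, Pham 3.
A player with w wins dominates both others in C(w,2) triples; summing gives 15 + 1 + 6 + 15 + 6 + 1 + 10 + 6 + 3 = 63 transitive triples.
Total triples C(9,3) = 84, so cyclic triples = 84 − 63 = 21.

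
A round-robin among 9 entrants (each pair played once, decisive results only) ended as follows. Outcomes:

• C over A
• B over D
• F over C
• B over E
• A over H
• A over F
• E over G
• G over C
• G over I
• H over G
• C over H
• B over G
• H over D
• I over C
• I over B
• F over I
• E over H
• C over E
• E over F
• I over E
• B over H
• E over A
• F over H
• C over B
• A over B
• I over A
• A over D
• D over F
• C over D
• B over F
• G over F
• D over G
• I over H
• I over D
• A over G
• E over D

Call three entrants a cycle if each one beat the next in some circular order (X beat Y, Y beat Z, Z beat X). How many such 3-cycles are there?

21

Win totals: A 5, B 5, C 5, D 2, E 5, F 3, G 3, H 2, I 6.
An entrant with w wins dominates both others in C(w,2) triples; summing gives 10 + 10 + 10 + 1 + 10 + 3 + 3 + 1 + 15 = 63 transitive triples.
Total triples C(9,3) = 84, so cyclic triples = 84 − 63 = 21.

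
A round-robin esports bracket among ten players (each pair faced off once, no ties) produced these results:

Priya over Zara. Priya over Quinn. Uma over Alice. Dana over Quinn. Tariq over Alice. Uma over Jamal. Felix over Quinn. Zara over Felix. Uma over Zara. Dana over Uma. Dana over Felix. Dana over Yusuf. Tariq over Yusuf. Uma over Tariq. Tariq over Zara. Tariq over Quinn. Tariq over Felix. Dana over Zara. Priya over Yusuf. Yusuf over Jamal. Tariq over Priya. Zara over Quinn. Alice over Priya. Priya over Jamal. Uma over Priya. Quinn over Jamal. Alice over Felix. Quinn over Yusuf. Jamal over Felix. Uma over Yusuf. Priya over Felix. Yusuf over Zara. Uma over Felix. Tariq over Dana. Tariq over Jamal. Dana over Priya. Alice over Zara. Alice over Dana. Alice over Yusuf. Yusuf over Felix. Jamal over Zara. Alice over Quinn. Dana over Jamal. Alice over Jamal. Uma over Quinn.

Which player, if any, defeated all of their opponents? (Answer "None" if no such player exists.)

Highest win total is Uma with 8 (out of 9 possible).
Uma lost to Dana, so no player went undefeated.

None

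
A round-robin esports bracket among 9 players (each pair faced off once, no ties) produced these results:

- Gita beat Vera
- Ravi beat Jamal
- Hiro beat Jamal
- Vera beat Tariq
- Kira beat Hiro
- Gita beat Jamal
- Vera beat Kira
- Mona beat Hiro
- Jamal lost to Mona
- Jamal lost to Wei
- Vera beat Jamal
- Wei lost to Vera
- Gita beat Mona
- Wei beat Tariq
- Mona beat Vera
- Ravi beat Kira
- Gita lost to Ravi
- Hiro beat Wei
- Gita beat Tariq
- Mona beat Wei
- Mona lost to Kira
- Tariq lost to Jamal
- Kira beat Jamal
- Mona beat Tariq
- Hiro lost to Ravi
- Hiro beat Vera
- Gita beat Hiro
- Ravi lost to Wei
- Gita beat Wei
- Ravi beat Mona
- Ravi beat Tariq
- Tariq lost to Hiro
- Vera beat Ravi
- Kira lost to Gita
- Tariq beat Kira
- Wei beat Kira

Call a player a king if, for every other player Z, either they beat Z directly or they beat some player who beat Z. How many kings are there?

3

Ravi reaches everyone (king).
Gita reaches everyone (king).
Wei cannot reach Vera in two steps.
Tariq cannot reach Ravi, Gita, Wei, Vera in two steps.
Jamal cannot reach Ravi, Gita, Wei, Vera, Mona, Hiro in two steps.
Vera reaches everyone (king).
Kira cannot reach Ravi, Gita in two steps.
Mona cannot reach Gita in two steps.
Hiro cannot reach Gita, Mona in two steps.
Kings: Ravi, Gita, Vera — 3.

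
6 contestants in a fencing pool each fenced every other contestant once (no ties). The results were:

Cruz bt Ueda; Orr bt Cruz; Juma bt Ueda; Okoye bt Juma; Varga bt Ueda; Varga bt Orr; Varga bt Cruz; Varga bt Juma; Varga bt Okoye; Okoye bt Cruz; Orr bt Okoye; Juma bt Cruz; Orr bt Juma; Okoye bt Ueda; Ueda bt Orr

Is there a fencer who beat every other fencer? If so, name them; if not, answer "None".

Varga

Varga has 5 wins out of 5 opponents — a perfect record.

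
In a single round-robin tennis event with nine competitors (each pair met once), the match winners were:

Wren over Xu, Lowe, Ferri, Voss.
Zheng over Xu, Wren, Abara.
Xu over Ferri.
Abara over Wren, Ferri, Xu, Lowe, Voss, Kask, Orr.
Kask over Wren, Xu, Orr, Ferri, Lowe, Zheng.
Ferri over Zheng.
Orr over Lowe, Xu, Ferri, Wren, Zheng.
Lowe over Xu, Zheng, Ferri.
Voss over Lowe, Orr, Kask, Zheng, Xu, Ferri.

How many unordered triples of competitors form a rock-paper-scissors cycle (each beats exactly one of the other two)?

11

Win totals: Voss 6, Ferri 1, Wren 4, Kask 6, Orr 5, Zheng 3, Xu 1, Lowe 3, Abara 7.
A competitor with w wins dominates both others in C(w,2) triples; summing gives 15 + 0 + 6 + 15 + 10 + 3 + 0 + 3 + 21 = 73 transitive triples.
Total triples C(9,3) = 84, so cyclic triples = 84 − 73 = 11.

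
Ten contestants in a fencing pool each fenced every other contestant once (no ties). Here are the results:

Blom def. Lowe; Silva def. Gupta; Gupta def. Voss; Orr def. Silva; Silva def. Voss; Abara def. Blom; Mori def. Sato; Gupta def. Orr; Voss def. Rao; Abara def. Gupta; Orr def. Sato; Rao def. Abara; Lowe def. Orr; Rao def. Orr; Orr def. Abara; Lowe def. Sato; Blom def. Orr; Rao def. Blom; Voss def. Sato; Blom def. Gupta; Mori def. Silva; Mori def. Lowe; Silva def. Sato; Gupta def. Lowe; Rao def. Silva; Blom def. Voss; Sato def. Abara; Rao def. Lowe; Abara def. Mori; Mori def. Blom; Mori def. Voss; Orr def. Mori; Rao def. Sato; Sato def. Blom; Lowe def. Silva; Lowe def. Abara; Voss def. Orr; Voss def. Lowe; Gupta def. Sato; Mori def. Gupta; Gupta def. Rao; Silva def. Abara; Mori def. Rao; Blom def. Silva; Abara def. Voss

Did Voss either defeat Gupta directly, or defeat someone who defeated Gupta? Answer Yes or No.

Voss did not beat Gupta directly.
Voss beat Lowe, Sato, Rao, Orr, but each of them lost to Gupta. No two-step path.

No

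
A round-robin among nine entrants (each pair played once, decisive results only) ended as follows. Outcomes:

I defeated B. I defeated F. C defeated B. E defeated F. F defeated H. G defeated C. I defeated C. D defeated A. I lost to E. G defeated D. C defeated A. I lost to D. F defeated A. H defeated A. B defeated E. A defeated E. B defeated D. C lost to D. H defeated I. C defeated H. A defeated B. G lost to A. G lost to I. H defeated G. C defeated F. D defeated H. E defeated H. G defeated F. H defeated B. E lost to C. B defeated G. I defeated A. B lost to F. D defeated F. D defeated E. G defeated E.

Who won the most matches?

D

Win totals: A 3, B 3, C 5, D 6, E 3, F 3, G 4, H 4, I 5.
D leads with 6 wins (next highest: 5).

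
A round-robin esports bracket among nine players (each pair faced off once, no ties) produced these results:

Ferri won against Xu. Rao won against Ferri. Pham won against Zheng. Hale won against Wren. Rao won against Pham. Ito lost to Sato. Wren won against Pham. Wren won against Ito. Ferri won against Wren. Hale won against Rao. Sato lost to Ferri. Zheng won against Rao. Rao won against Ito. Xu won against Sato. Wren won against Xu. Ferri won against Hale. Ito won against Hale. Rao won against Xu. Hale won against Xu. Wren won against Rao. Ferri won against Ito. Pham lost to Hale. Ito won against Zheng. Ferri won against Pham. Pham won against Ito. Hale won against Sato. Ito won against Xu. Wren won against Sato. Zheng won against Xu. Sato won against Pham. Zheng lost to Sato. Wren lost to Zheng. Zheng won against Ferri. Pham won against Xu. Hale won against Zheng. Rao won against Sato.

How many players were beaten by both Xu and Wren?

Xu beat: Sato.
Wren beat: Ito, Rao, Xu, Sato, Pham.
Both beat: Sato — 1.

1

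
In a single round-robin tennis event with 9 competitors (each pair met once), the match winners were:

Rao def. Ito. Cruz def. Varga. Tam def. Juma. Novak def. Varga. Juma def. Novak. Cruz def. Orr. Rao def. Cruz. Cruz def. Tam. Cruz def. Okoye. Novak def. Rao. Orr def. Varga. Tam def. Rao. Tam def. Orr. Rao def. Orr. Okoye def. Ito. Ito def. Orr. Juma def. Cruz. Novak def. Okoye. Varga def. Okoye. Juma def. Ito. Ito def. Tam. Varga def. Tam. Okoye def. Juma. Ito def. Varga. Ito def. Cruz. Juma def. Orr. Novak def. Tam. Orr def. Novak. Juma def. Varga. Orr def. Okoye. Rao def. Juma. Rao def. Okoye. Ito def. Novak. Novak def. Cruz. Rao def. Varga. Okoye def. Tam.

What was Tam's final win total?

3

Tam's results: beat Juma, Orr, Rao; lost to Varga, Ito, Novak, Cruz, Okoye.
That is 3 wins.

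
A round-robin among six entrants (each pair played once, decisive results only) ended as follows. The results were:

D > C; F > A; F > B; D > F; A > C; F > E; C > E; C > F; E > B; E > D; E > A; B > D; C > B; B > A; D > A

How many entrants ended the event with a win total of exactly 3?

4

Win totals: A 1, B 2, C 3, D 3, E 3, F 3.
Exactly 3: C, D, E, F — 4 entrants.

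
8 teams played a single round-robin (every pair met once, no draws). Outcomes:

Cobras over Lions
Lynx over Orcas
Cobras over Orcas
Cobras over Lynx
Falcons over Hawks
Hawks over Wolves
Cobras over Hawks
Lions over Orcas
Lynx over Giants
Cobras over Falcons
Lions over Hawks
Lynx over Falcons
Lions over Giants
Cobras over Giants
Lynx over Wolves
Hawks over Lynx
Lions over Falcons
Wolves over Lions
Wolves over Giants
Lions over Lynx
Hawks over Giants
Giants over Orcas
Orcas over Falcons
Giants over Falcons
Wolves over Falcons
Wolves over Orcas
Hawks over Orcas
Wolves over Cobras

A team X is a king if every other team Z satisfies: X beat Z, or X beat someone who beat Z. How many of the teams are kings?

Wolves reaches everyone (king).
Giants cannot reach Wolves, Cobras, Lynx, Lions in two steps.
Cobras reaches everyone (king).
Lynx reaches everyone (king).
Hawks reaches everyone (king).
Lions cannot reach Cobras in two steps.
Falcons cannot reach Cobras, Lions in two steps.
Orcas cannot reach Wolves, Giants, Cobras, Lynx, Lions in two steps.
Kings: Wolves, Cobras, Lynx, Hawks — 4.

4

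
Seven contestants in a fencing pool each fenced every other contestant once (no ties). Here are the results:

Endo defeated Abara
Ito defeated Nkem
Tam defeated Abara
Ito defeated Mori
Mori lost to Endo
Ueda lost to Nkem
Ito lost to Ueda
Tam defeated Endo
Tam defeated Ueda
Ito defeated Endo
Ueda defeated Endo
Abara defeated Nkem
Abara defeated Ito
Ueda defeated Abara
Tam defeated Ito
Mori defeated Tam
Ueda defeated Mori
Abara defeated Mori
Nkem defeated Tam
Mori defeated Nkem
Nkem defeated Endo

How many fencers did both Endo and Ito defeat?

1

Endo beat: Mori, Abara.
Ito beat: Mori, Nkem, Endo.
Both beat: Mori — 1.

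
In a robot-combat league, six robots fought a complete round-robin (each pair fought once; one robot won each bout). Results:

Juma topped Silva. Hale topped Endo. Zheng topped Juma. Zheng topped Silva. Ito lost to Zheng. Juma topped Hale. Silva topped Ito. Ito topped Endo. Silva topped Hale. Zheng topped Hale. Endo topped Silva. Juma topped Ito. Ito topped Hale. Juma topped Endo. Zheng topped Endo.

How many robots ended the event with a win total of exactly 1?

2

Win totals: Endo 1, Zheng 5, Juma 4, Ito 2, Silva 2, Hale 1.
Exactly 1: Endo, Hale — 2 robots.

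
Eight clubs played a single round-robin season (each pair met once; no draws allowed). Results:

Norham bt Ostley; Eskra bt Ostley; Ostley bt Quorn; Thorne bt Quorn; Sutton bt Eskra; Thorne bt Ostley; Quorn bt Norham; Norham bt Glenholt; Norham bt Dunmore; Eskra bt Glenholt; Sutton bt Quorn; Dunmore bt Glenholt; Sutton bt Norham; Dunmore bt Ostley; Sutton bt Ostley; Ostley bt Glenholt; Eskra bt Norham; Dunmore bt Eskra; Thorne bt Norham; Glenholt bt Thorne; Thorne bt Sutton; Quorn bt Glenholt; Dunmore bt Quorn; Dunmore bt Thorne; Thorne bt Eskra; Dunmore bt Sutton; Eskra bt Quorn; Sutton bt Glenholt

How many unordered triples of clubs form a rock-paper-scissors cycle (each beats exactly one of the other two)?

Win totals: Quorn 2, Eskra 4, Norham 3, Glenholt 1, Ostley 2, Dunmore 6, Thorne 5, Sutton 5.
A club with w wins dominates both others in C(w,2) triples; summing gives 1 + 6 + 3 + 0 + 1 + 15 + 10 + 10 = 46 transitive triples.
Total triples C(8,3) = 56, so cyclic triples = 56 − 46 = 10.

10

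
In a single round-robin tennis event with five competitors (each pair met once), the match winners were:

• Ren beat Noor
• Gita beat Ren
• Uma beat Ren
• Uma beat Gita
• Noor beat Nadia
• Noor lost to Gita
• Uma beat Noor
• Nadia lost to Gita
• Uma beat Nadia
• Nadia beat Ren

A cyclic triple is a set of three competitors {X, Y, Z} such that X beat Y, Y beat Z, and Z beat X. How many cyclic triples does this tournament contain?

1

Of the C(5,3) = 10 triples, the cyclic ones are: {Noor, Ren, Nadia}.
That is 1.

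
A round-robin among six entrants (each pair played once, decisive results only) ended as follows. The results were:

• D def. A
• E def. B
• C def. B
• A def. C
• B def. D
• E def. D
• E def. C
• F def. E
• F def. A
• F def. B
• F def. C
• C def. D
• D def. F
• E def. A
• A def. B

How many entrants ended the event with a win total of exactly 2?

Win totals: A 2, B 1, C 2, D 2, E 4, F 4.
Exactly 2: A, C, D — 3 entrants.

3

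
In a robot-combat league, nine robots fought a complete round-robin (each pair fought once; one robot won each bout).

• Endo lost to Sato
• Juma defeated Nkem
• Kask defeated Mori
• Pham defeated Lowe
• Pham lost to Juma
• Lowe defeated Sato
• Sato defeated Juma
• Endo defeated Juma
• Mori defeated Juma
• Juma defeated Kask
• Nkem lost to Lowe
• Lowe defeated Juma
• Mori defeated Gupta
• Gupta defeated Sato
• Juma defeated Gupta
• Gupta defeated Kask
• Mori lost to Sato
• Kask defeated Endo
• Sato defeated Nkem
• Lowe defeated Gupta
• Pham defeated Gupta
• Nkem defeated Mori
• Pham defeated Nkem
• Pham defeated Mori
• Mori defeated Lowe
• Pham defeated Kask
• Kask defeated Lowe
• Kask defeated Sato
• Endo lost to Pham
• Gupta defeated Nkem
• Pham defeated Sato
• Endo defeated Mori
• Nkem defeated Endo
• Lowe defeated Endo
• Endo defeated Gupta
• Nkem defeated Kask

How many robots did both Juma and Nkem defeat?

1

Juma beat: Nkem, Kask, Pham, Gupta.
Nkem beat: Kask, Mori, Endo.
Both beat: Kask — 1.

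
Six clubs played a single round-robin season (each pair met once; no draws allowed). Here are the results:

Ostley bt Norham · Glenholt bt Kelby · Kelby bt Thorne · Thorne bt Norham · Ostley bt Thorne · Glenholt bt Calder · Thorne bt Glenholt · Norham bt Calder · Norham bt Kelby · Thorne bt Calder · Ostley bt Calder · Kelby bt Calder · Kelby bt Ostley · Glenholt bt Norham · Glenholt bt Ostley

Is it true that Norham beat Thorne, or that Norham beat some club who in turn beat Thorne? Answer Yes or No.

Norham did not beat Thorne directly.
Norham beat Calder, Kelby. Of those, Kelby beat Thorne.

Yes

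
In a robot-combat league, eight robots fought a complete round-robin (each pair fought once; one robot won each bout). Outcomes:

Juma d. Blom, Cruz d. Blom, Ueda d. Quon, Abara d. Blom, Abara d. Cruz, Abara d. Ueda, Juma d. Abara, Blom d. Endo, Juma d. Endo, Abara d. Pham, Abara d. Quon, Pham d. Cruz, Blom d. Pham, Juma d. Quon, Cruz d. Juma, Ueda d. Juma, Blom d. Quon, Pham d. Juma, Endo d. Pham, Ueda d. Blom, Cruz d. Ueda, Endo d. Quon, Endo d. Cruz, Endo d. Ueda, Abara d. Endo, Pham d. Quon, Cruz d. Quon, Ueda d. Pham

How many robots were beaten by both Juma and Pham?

Juma beat: Abara, Blom, Quon, Endo.
Pham beat: Cruz, Juma, Quon.
Both beat: Quon — 1.

1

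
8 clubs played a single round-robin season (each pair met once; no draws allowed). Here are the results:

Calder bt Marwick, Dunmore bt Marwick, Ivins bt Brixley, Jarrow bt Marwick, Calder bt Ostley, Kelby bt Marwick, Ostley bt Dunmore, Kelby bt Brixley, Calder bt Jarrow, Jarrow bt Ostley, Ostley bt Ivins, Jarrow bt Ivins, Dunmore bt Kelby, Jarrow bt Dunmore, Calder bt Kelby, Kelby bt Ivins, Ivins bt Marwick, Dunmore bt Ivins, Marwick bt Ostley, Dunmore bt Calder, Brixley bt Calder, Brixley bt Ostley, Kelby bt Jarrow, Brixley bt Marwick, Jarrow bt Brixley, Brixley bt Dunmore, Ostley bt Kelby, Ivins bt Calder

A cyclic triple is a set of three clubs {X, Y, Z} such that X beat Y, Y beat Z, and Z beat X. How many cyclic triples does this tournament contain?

Win totals: Dunmore 4, Calder 4, Brixley 4, Kelby 4, Jarrow 5, Marwick 1, Ivins 3, Ostley 3.
A club with w wins dominates both others in C(w,2) triples; summing gives 6 + 6 + 6 + 6 + 10 + 0 + 3 + 3 = 40 transitive triples.
Total triples C(8,3) = 56, so cyclic triples = 56 − 40 = 16.

16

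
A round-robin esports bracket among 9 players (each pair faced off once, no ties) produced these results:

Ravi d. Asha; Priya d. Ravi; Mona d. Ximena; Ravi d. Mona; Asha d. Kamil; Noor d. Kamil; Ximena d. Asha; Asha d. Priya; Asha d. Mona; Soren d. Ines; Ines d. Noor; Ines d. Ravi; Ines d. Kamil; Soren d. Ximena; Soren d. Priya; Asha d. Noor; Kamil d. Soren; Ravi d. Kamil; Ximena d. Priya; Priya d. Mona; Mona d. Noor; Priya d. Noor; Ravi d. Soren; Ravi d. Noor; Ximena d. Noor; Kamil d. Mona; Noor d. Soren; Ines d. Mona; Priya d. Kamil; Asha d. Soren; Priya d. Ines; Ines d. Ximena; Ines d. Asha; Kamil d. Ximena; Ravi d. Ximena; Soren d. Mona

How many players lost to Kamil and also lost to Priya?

1

Kamil beat: Ximena, Soren, Mona.
Priya beat: Noor, Kamil, Ravi, Ines, Mona.
Both beat: Mona — 1.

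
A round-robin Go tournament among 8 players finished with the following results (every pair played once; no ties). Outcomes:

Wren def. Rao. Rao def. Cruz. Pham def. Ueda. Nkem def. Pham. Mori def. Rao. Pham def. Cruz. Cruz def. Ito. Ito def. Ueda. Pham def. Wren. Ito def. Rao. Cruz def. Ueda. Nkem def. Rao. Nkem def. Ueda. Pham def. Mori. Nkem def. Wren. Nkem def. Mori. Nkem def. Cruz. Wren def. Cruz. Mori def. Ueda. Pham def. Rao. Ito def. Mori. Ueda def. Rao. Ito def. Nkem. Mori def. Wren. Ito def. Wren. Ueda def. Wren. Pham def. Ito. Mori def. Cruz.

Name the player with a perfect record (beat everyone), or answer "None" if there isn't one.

None

Highest win total is Pham with 6 (out of 7 possible).
Pham lost to Nkem, so no player went undefeated.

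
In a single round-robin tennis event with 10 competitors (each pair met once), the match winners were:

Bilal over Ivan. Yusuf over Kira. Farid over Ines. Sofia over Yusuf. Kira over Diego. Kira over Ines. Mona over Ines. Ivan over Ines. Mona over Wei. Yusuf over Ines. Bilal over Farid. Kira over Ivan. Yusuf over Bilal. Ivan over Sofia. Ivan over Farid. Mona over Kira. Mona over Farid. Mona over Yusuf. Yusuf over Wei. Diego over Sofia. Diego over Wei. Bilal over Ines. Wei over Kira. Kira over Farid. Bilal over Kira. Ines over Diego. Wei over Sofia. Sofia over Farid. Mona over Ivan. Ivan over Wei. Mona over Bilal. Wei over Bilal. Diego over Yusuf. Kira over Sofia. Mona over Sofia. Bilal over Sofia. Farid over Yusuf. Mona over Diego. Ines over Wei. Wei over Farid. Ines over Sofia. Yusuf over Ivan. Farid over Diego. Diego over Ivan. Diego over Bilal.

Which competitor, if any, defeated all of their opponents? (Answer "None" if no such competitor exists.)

Mona has 9 wins out of 9 opponents — a perfect record.

Mona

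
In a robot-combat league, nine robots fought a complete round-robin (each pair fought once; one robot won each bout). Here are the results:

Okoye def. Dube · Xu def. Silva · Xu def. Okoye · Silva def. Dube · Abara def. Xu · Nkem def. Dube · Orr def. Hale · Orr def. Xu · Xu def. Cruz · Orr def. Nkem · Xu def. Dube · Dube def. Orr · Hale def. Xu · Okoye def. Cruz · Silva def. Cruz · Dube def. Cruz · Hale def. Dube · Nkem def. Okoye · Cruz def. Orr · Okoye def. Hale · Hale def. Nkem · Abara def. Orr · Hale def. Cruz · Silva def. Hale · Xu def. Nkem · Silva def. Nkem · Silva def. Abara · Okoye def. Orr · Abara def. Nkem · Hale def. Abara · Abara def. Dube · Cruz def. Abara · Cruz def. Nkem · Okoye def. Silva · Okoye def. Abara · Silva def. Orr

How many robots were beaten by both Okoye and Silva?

5

Okoye beat: Cruz, Silva, Hale, Abara, Dube, Orr.
Silva beat: Nkem, Cruz, Hale, Abara, Dube, Orr.
Both beat: Cruz, Hale, Abara, Dube, Orr — 5.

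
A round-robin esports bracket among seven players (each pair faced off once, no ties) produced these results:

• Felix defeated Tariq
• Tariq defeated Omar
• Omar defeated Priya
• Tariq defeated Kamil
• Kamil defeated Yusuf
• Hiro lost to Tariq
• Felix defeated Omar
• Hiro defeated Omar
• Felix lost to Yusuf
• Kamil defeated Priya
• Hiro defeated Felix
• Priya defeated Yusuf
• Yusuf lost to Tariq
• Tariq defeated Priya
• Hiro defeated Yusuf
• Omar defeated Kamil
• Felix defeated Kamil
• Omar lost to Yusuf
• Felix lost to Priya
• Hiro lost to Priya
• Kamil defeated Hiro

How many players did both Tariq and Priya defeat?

Tariq beat: Priya, Hiro, Omar, Kamil, Yusuf.
Priya beat: Hiro, Felix, Yusuf.
Both beat: Hiro, Yusuf — 2.

2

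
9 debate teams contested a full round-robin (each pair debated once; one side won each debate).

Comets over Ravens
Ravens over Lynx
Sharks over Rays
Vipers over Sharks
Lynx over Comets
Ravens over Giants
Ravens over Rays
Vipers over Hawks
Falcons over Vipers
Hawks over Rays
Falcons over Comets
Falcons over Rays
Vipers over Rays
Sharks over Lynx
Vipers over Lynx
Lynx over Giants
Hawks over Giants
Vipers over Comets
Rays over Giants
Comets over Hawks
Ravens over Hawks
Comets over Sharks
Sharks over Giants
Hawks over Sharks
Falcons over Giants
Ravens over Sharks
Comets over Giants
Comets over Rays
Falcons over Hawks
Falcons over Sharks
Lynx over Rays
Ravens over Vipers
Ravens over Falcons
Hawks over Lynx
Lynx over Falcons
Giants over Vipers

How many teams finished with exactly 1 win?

2

Win totals: Hawks 4, Comets 5, Rays 1, Lynx 4, Vipers 5, Giants 1, Falcons 6, Ravens 7, Sharks 3.
Exactly 1: Rays, Giants — 2 teams.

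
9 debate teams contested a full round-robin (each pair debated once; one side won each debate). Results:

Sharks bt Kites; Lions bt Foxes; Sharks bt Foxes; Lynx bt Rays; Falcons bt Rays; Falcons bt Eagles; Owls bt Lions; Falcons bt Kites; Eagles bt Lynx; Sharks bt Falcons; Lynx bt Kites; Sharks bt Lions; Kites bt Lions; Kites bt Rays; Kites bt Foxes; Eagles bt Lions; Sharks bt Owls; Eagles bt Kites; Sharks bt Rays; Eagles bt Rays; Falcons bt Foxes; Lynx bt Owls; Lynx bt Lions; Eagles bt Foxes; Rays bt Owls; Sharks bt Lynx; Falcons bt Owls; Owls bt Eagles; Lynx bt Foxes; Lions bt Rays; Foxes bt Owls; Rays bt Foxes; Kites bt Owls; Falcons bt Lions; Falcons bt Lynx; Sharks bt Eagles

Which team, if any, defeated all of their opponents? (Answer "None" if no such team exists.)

Sharks

Sharks has 8 wins out of 8 opponents — a perfect record.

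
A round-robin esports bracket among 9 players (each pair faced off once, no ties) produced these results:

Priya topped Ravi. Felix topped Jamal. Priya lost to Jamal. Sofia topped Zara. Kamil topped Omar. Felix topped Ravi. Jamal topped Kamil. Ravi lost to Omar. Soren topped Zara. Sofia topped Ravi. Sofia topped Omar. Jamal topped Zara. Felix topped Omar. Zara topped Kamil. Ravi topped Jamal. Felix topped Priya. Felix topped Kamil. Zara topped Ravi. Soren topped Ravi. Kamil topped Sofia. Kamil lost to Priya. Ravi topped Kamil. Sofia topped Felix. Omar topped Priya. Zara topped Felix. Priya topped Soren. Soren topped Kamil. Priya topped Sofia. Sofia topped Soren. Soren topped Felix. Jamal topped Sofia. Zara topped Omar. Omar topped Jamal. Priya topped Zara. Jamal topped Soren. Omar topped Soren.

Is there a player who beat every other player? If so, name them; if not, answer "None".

Highest win total is Sofia with 5 (out of 8 possible).
Sofia lost to Priya, Kamil, Jamal, so no player went undefeated.

None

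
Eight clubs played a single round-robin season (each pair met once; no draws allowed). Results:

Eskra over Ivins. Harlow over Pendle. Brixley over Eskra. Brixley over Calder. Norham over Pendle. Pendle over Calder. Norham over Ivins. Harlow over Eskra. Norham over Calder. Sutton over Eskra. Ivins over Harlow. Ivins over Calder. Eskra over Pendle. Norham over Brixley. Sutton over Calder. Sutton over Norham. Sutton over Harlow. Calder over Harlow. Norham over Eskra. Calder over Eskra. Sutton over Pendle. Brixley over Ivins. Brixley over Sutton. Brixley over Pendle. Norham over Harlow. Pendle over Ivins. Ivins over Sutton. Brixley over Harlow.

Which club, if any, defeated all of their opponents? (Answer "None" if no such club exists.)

None

Highest win total is Norham with 6 (out of 7 possible).
Norham lost to Sutton, so no club went undefeated.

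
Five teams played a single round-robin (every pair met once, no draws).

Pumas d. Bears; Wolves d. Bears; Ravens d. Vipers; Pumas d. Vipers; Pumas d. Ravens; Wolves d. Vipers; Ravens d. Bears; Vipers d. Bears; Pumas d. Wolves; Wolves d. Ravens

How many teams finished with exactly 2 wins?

Win totals: Vipers 1, Bears 0, Ravens 2, Wolves 3, Pumas 4.
Exactly 2: Ravens — 1 team.

1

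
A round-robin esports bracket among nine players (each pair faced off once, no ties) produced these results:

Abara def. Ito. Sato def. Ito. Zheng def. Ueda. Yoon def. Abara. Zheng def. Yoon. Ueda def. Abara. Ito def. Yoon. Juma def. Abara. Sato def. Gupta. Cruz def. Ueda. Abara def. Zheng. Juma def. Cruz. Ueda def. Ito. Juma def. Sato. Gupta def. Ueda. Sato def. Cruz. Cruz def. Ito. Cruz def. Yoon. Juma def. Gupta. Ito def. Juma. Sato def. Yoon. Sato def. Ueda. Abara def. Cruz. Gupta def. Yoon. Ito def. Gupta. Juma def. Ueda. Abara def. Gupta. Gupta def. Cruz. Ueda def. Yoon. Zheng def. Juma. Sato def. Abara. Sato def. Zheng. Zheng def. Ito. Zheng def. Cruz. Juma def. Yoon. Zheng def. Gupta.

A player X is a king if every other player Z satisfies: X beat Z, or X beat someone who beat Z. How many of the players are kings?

3

Ito cannot reach Zheng in two steps.
Sato reaches everyone (king).
Yoon cannot reach Sato, Ueda, Juma in two steps.
Ueda cannot reach Sato in two steps.
Gupta cannot reach Sato, Juma, Zheng in two steps.
Cruz cannot reach Sato, Zheng in two steps.
Juma reaches everyone (king).
Abara cannot reach Sato in two steps.
Zheng reaches everyone (king).
Kings: Sato, Juma, Zheng — 3.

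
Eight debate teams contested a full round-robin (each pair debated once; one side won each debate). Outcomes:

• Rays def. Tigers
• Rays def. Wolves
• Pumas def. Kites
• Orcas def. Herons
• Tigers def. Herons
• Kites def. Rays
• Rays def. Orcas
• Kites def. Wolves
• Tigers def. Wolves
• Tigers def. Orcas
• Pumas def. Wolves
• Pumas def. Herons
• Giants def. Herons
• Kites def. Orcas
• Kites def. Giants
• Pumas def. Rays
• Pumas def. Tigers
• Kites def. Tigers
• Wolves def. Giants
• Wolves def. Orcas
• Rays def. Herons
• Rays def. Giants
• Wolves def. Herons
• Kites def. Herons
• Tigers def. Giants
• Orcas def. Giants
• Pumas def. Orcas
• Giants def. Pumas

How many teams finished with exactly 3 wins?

1

Win totals: Tigers 4, Orcas 2, Pumas 6, Rays 5, Kites 6, Wolves 3, Giants 2, Herons 0.
Exactly 3: Wolves — 1 team.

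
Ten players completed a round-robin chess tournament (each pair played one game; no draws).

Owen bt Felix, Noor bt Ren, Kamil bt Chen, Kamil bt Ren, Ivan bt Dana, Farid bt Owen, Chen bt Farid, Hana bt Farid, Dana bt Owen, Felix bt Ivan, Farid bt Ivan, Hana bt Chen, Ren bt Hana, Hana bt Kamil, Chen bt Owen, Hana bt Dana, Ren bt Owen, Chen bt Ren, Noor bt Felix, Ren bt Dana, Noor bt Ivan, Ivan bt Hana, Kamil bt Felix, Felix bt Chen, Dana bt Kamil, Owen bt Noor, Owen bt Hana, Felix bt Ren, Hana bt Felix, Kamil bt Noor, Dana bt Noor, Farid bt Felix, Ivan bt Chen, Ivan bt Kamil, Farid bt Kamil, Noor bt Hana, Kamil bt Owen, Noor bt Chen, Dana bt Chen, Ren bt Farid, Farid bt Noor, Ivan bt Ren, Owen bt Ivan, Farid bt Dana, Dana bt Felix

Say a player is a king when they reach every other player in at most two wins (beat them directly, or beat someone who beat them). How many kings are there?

Chen reaches everyone (king).
Kamil reaches everyone (king).
Ivan reaches everyone (king).
Hana reaches everyone (king).
Dana reaches everyone (king).
Owen reaches everyone (king).
Noor reaches everyone (king).
Farid reaches everyone (king).
Felix cannot reach Noor in two steps.
Ren reaches everyone (king).
Kings: Chen, Kamil, Ivan, Hana, Dana, Owen, Noor, Farid, Ren — 9.

9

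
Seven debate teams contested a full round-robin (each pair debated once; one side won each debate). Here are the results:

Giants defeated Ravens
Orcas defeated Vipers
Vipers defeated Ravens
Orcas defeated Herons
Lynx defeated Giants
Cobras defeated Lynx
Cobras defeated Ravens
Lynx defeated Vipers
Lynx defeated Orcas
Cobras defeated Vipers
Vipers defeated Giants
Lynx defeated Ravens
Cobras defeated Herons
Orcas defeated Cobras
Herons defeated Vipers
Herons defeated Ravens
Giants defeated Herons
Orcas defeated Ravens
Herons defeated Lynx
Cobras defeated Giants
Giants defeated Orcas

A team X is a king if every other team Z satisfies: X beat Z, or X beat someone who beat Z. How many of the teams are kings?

4

Giants reaches everyone (king).
Cobras reaches everyone (king).
Lynx reaches everyone (king).
Herons cannot reach Cobras in two steps.
Orcas reaches everyone (king).
Ravens cannot reach Giants, Cobras, Lynx, Herons, Orcas, Vipers in two steps.
Vipers cannot reach Cobras, Lynx in two steps.
Kings: Giants, Cobras, Lynx, Orcas — 4.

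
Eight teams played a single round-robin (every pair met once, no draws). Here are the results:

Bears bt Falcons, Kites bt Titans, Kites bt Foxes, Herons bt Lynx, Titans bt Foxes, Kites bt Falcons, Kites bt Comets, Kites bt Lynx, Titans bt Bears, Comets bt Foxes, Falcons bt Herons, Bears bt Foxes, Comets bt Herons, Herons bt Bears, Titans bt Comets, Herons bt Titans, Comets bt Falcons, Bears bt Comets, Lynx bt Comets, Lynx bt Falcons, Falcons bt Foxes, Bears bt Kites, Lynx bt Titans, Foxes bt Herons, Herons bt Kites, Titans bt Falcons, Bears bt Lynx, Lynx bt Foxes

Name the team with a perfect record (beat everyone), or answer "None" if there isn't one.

Highest win total is Kites with 5 (out of 7 possible).
Kites lost to Herons, Bears, so no team went undefeated.

None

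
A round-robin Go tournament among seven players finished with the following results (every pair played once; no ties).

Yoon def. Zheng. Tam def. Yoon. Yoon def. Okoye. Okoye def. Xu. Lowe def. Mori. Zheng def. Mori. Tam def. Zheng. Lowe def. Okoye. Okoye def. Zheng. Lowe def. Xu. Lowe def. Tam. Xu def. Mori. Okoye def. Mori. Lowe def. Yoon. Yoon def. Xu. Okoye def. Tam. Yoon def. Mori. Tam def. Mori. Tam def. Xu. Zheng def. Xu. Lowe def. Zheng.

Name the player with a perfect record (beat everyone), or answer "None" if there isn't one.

Lowe

Lowe has 6 wins out of 6 opponents — a perfect record.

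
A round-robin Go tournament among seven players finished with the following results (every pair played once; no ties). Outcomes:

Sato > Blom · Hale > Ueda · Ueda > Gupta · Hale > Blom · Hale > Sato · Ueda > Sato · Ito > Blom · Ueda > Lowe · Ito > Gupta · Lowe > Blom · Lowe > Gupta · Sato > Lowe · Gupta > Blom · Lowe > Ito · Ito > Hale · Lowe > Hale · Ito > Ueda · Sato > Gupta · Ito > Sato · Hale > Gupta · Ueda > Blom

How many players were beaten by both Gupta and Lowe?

Gupta beat: Blom.
Lowe beat: Ito, Hale, Gupta, Blom.
Both beat: Blom — 1.

1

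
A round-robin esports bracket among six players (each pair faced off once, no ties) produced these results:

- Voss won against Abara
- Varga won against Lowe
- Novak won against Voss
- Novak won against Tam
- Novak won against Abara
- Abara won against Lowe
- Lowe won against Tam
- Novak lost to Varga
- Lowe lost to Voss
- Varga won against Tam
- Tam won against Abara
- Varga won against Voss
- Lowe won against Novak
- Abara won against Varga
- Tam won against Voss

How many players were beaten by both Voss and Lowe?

Voss beat: Lowe, Abara.
Lowe beat: Tam, Novak.
No one was beaten by both.

0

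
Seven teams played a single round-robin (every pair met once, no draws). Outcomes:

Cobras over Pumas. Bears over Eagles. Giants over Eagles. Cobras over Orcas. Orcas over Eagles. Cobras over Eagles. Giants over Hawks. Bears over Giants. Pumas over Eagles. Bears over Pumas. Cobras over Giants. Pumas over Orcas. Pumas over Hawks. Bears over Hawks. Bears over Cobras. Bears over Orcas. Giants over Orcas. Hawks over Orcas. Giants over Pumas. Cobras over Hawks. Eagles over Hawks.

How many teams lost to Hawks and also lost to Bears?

1

Hawks beat: Orcas.
Bears beat: Pumas, Giants, Cobras, Hawks, Orcas, Eagles.
Both beat: Orcas — 1.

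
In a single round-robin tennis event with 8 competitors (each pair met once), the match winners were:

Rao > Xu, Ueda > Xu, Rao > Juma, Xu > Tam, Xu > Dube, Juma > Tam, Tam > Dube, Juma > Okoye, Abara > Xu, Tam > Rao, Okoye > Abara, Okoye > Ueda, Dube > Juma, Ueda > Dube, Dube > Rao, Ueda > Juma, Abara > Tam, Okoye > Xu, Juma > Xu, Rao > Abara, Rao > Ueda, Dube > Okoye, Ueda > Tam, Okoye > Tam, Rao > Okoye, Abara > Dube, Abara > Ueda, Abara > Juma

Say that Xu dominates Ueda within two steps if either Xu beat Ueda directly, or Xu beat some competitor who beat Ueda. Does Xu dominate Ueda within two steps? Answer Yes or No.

Xu did not beat Ueda directly.
Xu beat Dube, Tam, but each of them lost to Ueda. No two-step path.

No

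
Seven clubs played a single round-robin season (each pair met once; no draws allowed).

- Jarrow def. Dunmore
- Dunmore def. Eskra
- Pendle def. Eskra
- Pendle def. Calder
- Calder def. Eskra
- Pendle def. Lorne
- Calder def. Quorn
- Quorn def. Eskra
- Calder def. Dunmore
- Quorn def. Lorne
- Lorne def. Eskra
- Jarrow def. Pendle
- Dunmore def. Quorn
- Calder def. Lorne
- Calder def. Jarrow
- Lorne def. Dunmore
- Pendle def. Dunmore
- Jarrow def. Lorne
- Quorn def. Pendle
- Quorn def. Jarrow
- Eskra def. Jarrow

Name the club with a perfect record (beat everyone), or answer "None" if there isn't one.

None

Highest win total is Calder with 5 (out of 6 possible).
Calder lost to Pendle, so no club went undefeated.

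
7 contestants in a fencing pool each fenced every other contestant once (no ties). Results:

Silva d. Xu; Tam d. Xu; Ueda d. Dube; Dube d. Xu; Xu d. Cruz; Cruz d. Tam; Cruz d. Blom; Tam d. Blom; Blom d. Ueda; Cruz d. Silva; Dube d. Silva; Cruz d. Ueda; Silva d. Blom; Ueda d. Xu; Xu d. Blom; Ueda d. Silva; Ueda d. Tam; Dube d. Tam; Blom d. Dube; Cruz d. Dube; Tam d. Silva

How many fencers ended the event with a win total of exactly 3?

Win totals: Dube 3, Ueda 4, Xu 2, Cruz 5, Silva 2, Tam 3, Blom 2.
Exactly 3: Dube, Tam — 2 fencers.

2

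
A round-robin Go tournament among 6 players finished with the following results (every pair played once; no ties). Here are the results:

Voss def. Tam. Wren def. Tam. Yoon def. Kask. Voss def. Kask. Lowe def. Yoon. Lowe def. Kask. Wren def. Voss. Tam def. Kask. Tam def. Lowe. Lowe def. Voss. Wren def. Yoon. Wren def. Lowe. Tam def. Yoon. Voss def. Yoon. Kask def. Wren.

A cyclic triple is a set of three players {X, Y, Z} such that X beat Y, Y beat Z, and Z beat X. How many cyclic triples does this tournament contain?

5

Of the C(6,3) = 20 triples, the cyclic ones are: {Wren, Lowe, Kask}; {Wren, Kask, Voss}; {Wren, Kask, Tam}; {Wren, Kask, Yoon}; {Lowe, Voss, Tam}.
That is 5.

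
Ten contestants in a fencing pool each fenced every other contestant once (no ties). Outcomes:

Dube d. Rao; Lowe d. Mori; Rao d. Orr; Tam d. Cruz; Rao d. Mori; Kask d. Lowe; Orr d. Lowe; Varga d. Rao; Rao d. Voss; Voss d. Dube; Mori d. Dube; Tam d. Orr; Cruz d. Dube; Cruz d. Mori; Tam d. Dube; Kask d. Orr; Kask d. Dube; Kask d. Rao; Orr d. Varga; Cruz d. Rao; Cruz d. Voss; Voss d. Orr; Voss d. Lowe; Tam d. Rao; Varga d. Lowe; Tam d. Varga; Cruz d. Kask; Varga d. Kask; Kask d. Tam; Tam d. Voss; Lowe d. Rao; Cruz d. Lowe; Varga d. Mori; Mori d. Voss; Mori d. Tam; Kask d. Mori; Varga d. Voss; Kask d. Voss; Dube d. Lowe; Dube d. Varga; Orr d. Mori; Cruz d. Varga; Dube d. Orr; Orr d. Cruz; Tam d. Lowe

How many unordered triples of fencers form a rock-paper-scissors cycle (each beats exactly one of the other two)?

25

Win totals: Varga 5, Tam 7, Mori 3, Voss 3, Lowe 2, Kask 7, Orr 4, Dube 4, Rao 3, Cruz 7.
A fencer with w wins dominates both others in C(w,2) triples; summing gives 10 + 21 + 3 + 3 + 1 + 21 + 6 + 6 + 3 + 21 = 95 transitive triples.
Total triples C(10,3) = 120, so cyclic triples = 120 − 95 = 25.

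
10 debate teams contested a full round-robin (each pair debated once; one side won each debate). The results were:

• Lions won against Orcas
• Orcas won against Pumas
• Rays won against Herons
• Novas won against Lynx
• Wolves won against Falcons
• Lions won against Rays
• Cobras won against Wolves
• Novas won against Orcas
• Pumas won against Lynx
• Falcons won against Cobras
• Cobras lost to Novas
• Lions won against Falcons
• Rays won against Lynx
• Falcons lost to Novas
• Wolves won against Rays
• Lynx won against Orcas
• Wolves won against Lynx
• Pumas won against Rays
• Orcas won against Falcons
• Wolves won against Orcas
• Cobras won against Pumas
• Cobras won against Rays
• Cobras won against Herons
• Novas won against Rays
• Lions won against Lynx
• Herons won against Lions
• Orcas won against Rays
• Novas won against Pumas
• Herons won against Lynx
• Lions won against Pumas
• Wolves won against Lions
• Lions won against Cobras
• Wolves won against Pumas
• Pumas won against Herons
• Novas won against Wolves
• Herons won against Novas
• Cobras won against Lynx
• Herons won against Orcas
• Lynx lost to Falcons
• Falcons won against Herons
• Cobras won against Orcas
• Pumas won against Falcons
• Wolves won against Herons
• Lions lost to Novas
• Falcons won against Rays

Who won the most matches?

Novas

Win totals: Novas 8, Cobras 6, Pumas 4, Wolves 7, Rays 2, Herons 4, Falcons 4, Lions 6, Orcas 3, Lynx 1.
Novas leads with 8 wins (next highest: 7).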